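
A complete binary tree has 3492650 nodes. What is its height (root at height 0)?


In a complete binary tree, level k holds nodes 2^k .. 2^(k+1)-1 (1-indexed).
Height = floor(log2(n)) = floor(log2(3492650)) = 21
Check: 2^21 = 2097152 <= 3492650 < 4194304 = 2^22


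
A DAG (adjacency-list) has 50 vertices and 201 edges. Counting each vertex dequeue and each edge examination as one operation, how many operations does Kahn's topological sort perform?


V = 50 (vertex processing)
E = 201 (edge processing)
V + E = 50 + 201 = 251


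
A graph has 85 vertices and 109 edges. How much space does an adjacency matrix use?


Adjacency matrix: V x V grid of entries
Space = V^2 = 85^2 = 85 * 85 = 7225


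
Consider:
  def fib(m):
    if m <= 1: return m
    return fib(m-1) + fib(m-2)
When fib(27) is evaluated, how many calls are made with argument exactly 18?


Let N(m) = number of times fib(m) is called while evaluating fib(27).
N(27) = 1 (the initial call).
N(26) = 1 (only fib(27) calls it).
For 1 <= m <= 25: fib(m) is called by fib(m+1) and fib(m+2), so
  N(m) = N(m+1) + N(m+2).
fib(0) is called only by fib(2), so N(0) = N(2).
Walk down from m=27:
  N(27)=1, N(26)=1, N(25)=2, N(24)=3, N(23)=5, N(22)=8, N(21)=13, N(20)=21, N(19)=34, N(18)=55
N(18) = 55


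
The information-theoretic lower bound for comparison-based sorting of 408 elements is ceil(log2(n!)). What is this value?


A binary decision tree of height h has at most 2^h leaves and needs at least n! of them, so h >= ceil(log2(n!)).
408! is far too large to multiply out, so use Stirling's series:
  ln(n!) ~ n ln n - n + (1/2) ln(2 pi n) + 1/(12n)  (error below 1/(360 n^3), negligible here)
  ln(408) = 6.0112672
  n ln n = 408 * 6.0112672 = 2452.5970
  (1/2) ln(2 pi * 408) = (1/2) ln(2563.5396) = 3.9246
  1/(12*408) = 0.0002
  ln(408!) ~ 2452.5970 - 408 + 3.9246 + 0.0002 = 2048.5218
Convert to base 2: log2(408!) = 2048.5218 / ln 2 = 2048.5218 / 0.69314718 = 2955.3922
ceil(2955.3922) = 2956


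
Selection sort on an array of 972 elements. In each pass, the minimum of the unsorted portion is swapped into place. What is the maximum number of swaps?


Selection sort performs one swap per pass:
  Pass 1: find min in positions 0 to 971, swap with position 0
  Pass 2: find min in positions 1 to 971, swap with position 1
  Pass 3: find min in positions 2 to 971, swap with position 2
  Pass 4: find min in positions 3 to 971, swap with position 3
  Pass 5: find min in positions 4 to 971, swap with position 4
  ... (966 more passes)
Total passes (and swaps) = n - 1 = 972 - 1 = 971


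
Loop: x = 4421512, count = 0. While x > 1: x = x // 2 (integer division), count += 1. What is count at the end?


The variable x halves each step:
x = 4421512 -> 2210756 -> 1105378 -> 552689 -> 276344 -> 138172 -> 69086 -> 34543 -> 17271 -> 8635 -> 4317 -> 2158 -> 1079 -> 539 -> 269 -> 134 -> 67 -> 33 -> 16 -> 8 -> 4 -> 2 -> 1
Number of halvings = floor(log2(4421512)) = 22


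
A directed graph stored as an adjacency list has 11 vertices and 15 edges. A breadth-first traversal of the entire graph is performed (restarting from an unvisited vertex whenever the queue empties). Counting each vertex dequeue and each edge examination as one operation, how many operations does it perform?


A full BFS traversal dequeues each vertex once and examines each edge once.
Vertex visits: 11
Edge visits: 15
V + E = 11 + 15 = 26


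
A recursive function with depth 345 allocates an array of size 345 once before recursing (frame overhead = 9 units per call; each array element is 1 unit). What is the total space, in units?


Array allocation: 345 units (allocated once)
Stack frames: 345 deep * 9 per frame = 3105 units
Total = 345 + 3105 = 3450


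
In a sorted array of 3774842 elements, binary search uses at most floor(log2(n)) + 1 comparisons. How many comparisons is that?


Halving sequence: 3774842 -> 1887421 -> 943710 -> 471855 -> 235927 -> 117963 -> 58981 -> 29490 -> 14745 -> 7372 -> 3686 -> 1843 -> 921 -> 460 -> 230 -> 115 -> 57 -> 28 -> 14 -> 7 -> 3 -> 1
Number of halvings = 21
Max comparisons = 21 + 1 = 22


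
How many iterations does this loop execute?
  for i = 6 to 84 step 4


The loop variable i takes values starting at 6 and increments by 4 each iteration.
Sequence: i = 6, 10, 14, 18, 22, 26, 30, 34, 38, ...
The upper bound 84 is inclusive, so the count is floor((last - first) / step) + 1:
floor((84 - 6) / 4) + 1 = floor(78/4) + 1 = 19 + 1 = 20


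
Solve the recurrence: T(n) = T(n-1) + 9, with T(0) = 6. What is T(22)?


Unrolling the recurrence:
T(22) = T(21) + 9
       = T(20) + 9 + 9
       = T(19) + 9*3
       ...
       = T(0) + 9*22
       = 6 + 198 = 204


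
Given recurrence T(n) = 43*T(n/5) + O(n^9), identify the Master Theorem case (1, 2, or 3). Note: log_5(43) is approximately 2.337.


Master Theorem parameters: a=43, b=5, c=9
log_b(a) = 2.337
Compare b^c with a: 5^9 = 1953125 > 43, so c > log_b(a).
Comparing c=9 vs log_b(a)=2.337:
9 > 2.337 => Case 3
Result: T(n) = O(n^9)
Master Theorem case = 3


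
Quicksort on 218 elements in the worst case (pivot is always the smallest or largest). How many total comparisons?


In the worst case, each partition step picks the worst pivot:
  Partition 1: 217 comparisons (n-1 elements to compare)
  Partition 2: 216 comparisons
  Partition 3: 215 comparisons
  Partition 4: 214 comparisons
  Partition 5: 213 comparisons
  ...
  Last partition: 0 comparisons
Total = (n-1) + (n-2) + ... + 1 + 0 = n*(n-1)/2
= 218*217/2 = 23653


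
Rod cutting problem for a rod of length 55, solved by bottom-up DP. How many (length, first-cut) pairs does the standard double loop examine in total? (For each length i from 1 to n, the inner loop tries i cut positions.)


For each subproblem length i = 1..55, the inner loop considers i possible first cuts.
Total = 1 + 2 + ... + 55
= 55*(55+1)/2
= 55*56/2 = 1540


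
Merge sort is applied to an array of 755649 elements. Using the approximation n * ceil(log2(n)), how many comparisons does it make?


Merge sort divides the array into halves recursively.
Number of levels = ceil(log2(755649)) = 20
At each level, approximately n = 755649 comparisons are needed for merging.
Total comparisons ~ n * ceil(log2(n)) = 755649 * 20 = 15112980


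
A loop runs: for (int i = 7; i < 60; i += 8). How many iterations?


Loop starts at i = 7, increments by 8, stops when i >= 60.
Number of iterations = ceil((60 - 7) / 8)
= ceil(53 / 8)
= 7


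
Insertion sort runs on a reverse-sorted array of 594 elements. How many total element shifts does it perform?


Sum of shifts = 1 + 2 + 3 + ... + 593
= 594 * 593 / 2
= 352242 / 2
= 176121


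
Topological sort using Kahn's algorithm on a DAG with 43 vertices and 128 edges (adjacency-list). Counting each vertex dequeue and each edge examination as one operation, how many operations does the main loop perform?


Kahn's algorithm:
  1. Compute in-degrees: O(V + E)
  2. Process queue: each vertex dequeued once (O(V))
     each edge examined once (O(E))
Total = V + E = 43 + 128 = 171


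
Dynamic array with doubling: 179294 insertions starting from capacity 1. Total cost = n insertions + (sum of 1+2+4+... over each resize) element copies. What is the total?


n = 179294
Insertion costs: 179294
Resizes copy 1, 2, 4, ... up to the largest power of 2 that is <= n-1 = 179293, i.e. 131072.
Copy costs = 1 + 2 + 4 + 8 + 16 + 32 + 64 + 128 + 256 + 512 + 1024 + 2048 + 4096 + 8192 + 16384 + 32768 + 65536 + 131072 = 262143
Total = 179294 + 262143 = 441437


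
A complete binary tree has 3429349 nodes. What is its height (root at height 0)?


In a complete binary tree, level k holds nodes 2^k .. 2^(k+1)-1 (1-indexed).
Height = floor(log2(n)) = floor(log2(3429349)) = 21
Check: 2^21 = 2097152 <= 3429349 < 4194304 = 2^22


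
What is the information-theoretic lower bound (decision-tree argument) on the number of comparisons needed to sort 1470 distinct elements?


A binary decision tree of height h has at most 2^h leaves and needs at least n! of them, so h >= ceil(log2(n!)).
1470! is far too large to multiply out, so use Stirling's series:
  ln(n!) ~ n ln n - n + (1/2) ln(2 pi n) + 1/(12n)  (error below 1/(360 n^3), negligible here)
  ln(1470) = 7.2930177
  n ln n = 1470 * 7.2930177 = 10720.7360
  (1/2) ln(2 pi * 1470) = (1/2) ln(9236.2824) = 4.5654
  1/(12*1470) = 0.0001
  ln(1470!) ~ 10720.7360 - 1470 + 4.5654 + 0.0001 = 9255.3015
Convert to base 2: log2(1470!) = 9255.3015 / ln 2 = 9255.3015 / 0.69314718 = 13352.5776
ceil(13352.5776) = 13353


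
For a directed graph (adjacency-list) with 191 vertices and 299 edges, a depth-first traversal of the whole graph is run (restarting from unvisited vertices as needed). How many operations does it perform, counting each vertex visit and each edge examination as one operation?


A full DFS traversal visits each vertex once and examines each edge once.
V = 191
E = 299
Sum = 191 + 299 = 490


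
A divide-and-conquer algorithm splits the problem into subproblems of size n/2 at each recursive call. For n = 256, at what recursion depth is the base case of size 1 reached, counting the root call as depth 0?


At each depth, the problem size is divided by 2:
  Depth 0: problem size = 256
  Depth 1: problem size = 128
  Depth 2: problem size = 64
  Depth 3: problem size = 32
  Depth 4: problem size = 16
  Depth 5: problem size = 8
  Depth 6: problem size = 4
  Depth 7: problem size = 2
  Depth 8: problem size = 1 (base case)
The base case is reached at depth log_2(256) = 8 (the tree has 9 levels counting depth 0, but the depth asked for is 8).
Recursion depth = 8


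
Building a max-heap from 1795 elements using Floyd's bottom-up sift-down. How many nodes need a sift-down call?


In a heap of 1795 elements (0-indexed array):
  Last element index: 1794
  Parent of last element: floor((1794 - 1) / 2) = 896
  Internal nodes: indices 0 to 896
  Count = floor(1795/2) = 897


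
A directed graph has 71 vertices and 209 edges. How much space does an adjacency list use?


Adjacency list: one list head per vertex + one entry per edge
Vertex heads: 71
Edge entries: 209
Total = 71 + 209 = 280


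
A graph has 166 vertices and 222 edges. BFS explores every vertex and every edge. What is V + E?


A full BFS traversal dequeues each vertex once and examines each edge once.
Vertex visits: 166
Edge visits: 222
V + E = 166 + 222 = 388


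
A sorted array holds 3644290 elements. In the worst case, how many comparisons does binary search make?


Halving sequence: 3644290 -> 1822145 -> 911072 -> 455536 -> 227768 -> 113884 -> 56942 -> 28471 -> 14235 -> 7117 -> 3558 -> 1779 -> 889 -> 444 -> 222 -> 111 -> 55 -> 27 -> 13 -> 6 -> 3 -> 1
Number of halvings = 21
Max comparisons = 21 + 1 = 22


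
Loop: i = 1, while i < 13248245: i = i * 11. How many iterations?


i multiplies by 11 each step:
i = 1 -> 11 -> 121 -> 1331 -> 14641 -> 161051 -> 1771561 -> 19487171 (stop)
Iterations = ceil(log_11(13248245)) = 7


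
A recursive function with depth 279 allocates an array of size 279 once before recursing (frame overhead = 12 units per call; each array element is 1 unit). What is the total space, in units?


Array allocation: 279 units (allocated once)
Stack frames: 279 deep * 12 per frame = 3348 units
Total = 279 + 3348 = 3627


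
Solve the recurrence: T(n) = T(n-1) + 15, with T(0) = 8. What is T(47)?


Unrolling the recurrence:
T(47) = T(46) + 15
       = T(45) + 15 + 15
       = T(44) + 15*3
       ...
       = T(0) + 15*47
       = 8 + 705 = 713


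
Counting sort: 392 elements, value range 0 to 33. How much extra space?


n = 392 (output array)
k = 34 (count array for 34 distinct values)
Extra space = 392 + 34 = 426


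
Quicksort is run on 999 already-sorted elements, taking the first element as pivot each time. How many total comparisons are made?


Sum of comparisons per partition:
998 + 997 + ... + 1 + 0
= 999 * (999 - 1) / 2
= 999 * 998 / 2
= 498501


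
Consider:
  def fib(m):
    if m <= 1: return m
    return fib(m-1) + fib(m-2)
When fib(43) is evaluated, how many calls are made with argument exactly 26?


Let N(m) = number of times fib(m) is called while evaluating fib(43).
N(43) = 1 (the initial call).
N(42) = 1 (only fib(43) calls it).
For 1 <= m <= 41: fib(m) is called by fib(m+1) and fib(m+2), so
  N(m) = N(m+1) + N(m+2).
fib(0) is called only by fib(2), so N(0) = N(2).
Walk down from m=43:
  N(43)=1, N(42)=1, N(41)=2, N(40)=3, N(39)=5, N(38)=8, N(37)=13, N(36)=21, N(35)=34, N(34)=55, N(33)=89, N(32)=144, N(31)=233, N(30)=377, N(29)=610, N(28)=987, N(27)=1597, N(26)=2584
N(26) = 2584


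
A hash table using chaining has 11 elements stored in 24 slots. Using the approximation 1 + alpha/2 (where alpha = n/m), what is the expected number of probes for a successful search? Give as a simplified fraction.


Load factor alpha = n/m = 11/24
Expected probes = 1 + alpha/2 = 1 + 11/(2*24)
= 1 + 11/48
= 48/48 + 11/48
= 59/48


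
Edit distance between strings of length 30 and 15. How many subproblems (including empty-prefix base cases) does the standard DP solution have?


The table includes base cases (empty prefixes).
Rows: (m+1) = 31
Columns: (n+1) = 16
Total = 31 * 16 = 496


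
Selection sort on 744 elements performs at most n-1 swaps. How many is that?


Each of the 743 passes places one element in its final position.
Pass 1: swap minimum into position 0
Pass 2: swap minimum of remaining into position 1
...
Pass 743: last two elements, one swap
Maximum swaps = 744 - 1 = 743


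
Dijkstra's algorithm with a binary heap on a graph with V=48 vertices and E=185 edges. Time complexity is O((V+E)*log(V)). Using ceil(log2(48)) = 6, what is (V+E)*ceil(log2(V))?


Dijkstra with a binary heap: each vertex is extracted once, each edge may relax once.
Each heap operation costs O(log V).
V + E = 48 + 185 = 233
ceil(log2(48)) = 6 (since 2^5 = 32 < 48 <= 64 = 2^6)
Total heap work = (V+E) * ceil(log2(V)) = 233 * 6 = 1398


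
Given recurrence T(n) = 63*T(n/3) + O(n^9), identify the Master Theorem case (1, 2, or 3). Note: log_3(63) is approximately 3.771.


Master Theorem parameters: a=63, b=3, c=9
log_b(a) = 3.771
Compare b^c with a: 3^9 = 19683 > 63, so c > log_b(a).
Comparing c=9 vs log_b(a)=3.771:
9 > 3.771 => Case 3
Result: T(n) = O(n^9)
Master Theorem case = 3


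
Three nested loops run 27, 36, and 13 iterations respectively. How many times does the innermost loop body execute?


Loop 1 (outermost): 27 iterations
Loop 2 (middle): 36 iterations per outer
Loop 3 (innermost): 13 iterations per middle
Total = 27 * 36 * 13 = 12636


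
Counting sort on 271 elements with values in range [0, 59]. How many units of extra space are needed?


Output array size: 271 (to store sorted result)
Count array size: 60 (one slot per possible value, range 0 to 59)
Total extra space = 271 + 60 = 331


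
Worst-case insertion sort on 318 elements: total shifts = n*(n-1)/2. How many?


Sum of shifts = 1 + 2 + 3 + ... + 317
= 318 * 317 / 2
= 100806 / 2
= 50403


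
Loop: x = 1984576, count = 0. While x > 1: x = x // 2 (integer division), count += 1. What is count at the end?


The variable x halves each step:
x = 1984576 -> 992288 -> 496144 -> 248072 -> 124036 -> 62018 -> 31009 -> 15504 -> 7752 -> 3876 -> 1938 -> 969 -> 484 -> 242 -> 121 -> 60 -> 30 -> 15 -> 7 -> 3 -> 1
Number of halvings = floor(log2(1984576)) = 20


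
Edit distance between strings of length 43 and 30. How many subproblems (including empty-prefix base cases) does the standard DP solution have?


The table includes base cases (empty prefixes).
Rows: (m+1) = 44
Columns: (n+1) = 31
Total = 44 * 31 = 1364


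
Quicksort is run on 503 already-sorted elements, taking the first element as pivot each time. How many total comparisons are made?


Sum of comparisons per partition:
502 + 501 + ... + 1 + 0
= 503 * (503 - 1) / 2
= 503 * 502 / 2
= 126253


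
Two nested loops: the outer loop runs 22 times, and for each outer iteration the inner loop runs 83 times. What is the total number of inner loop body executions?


Outer loop: 22 iterations
Inner loop: 83 iterations per outer iteration
Total = 22 * 83 = 1826


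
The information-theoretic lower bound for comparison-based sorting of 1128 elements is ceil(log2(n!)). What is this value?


A binary decision tree of height h has at most 2^h leaves and needs at least n! of them, so h >= ceil(log2(n!)).
1128! is far too large to multiply out, so use Stirling's series:
  ln(n!) ~ n ln n - n + (1/2) ln(2 pi n) + 1/(12n)  (error below 1/(360 n^3), negligible here)
  ln(1128) = 7.0282014
  n ln n = 1128 * 7.0282014 = 7927.8112
  (1/2) ln(2 pi * 1128) = (1/2) ln(7087.4330) = 4.4330
  1/(12*1128) = 0.0001
  ln(1128!) ~ 7927.8112 - 1128 + 4.4330 + 0.0001 = 6804.2443
Convert to base 2: log2(1128!) = 6804.2443 / ln 2 = 6804.2443 / 0.69314718 = 9816.4495
ceil(9816.4495) = 9817


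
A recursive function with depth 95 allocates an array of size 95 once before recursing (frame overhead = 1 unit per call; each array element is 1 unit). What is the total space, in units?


Array allocation: 95 units (allocated once)
Stack frames: 95 deep * 1 per frame = 95 units
Total = 95 + 95 = 190


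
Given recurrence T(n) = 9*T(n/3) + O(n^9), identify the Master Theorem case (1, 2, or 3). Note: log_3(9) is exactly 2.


Master Theorem parameters: a=9, b=3, c=9
log_b(a) = 2
Compare b^c with a: 3^9 = 19683 > 9, so c > log_b(a).
Comparing c=9 vs log_b(a)=2:
9 > 2 => Case 3
Result: T(n) = O(n^9)
Master Theorem case = 3


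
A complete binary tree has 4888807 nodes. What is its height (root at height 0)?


In a complete binary tree, level k holds nodes 2^k .. 2^(k+1)-1 (1-indexed).
Height = floor(log2(n)) = floor(log2(4888807)) = 22
Check: 2^22 = 4194304 <= 4888807 < 8388608 = 2^23


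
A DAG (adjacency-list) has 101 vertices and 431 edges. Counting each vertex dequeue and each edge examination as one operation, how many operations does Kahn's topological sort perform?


V = 101 (vertex processing)
E = 431 (edge processing)
V + E = 101 + 431 = 532


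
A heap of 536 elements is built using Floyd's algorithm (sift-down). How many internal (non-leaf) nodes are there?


Leaf nodes occupy roughly half the array.
Sift-down is called for each internal node, starting from the last one.
Internal nodes = floor(n/2) = floor(536/2) = 268


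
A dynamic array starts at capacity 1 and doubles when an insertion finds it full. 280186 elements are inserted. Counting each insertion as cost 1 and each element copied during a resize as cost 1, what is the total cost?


n = 280186
Insertion costs: 280186
Resizes copy 1, 2, 4, ... up to the largest power of 2 that is <= n-1 = 280185, i.e. 262144.
Copy costs = 1 + 2 + 4 + 8 + 16 + 32 + 64 + 128 + 256 + 512 + 1024 + 2048 + 4096 + 8192 + 16384 + 32768 + 65536 + 131072 + 262144 = 524287
Total = 280186 + 524287 = 804473


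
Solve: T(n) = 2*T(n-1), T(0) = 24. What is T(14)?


Unrolling:
T(14) = 2*T(13) = 2^2*T(12) = ... = 2^14*T(0)
= 2^14 * 24
= 16384 * 24 = 393216


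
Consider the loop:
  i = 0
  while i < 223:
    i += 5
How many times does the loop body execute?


Starting at i = 0, each iteration adds 5.
Iterations until i >= 223:
  Iteration 1: i = 0 -> i = 5
  Iteration 2: i = 5 -> i = 10
  Iteration 3: i = 10 -> i = 15
  Iteration 4: i = 15 -> i = 20
  Iteration 5: i = 20 -> i = 25
  Iteration 6: i = 25 -> i = 30
  Iteration 7: i = 30 -> i = 35
  Iteration 8: i = 35 -> i = 40
  ... continuing ...
Total iterations = ceil(223/5) = 45


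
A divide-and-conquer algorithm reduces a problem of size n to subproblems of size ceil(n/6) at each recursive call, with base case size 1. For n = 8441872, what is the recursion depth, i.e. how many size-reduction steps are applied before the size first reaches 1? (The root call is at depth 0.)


Each step divides the size by 6 (rounding up); after k steps the size is ceil(n/6^k), which equals 1 exactly when 6^k >= n.
So the depth is the smallest k with 6^k >= 8441872, i.e. ceil(log_6(8441872)).
6^8 = 1679616 < 8441872 <= 10077696 = 6^9
Recursion depth = 9


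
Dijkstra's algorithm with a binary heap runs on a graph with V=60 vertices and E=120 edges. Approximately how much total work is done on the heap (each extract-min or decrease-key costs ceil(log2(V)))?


Dijkstra with a binary heap: each vertex is extracted once, each edge may relax once.
Each heap operation costs O(log V).
V + E = 60 + 120 = 180
ceil(log2(60)) = 6 (since 2^5 = 32 < 60 <= 64 = 2^6)
Total heap work = (V+E) * ceil(log2(V)) = 180 * 6 = 1080


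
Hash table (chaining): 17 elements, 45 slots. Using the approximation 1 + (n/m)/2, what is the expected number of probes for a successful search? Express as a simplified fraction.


Computing expected probes:
alpha = 17/45
= 1 + alpha/2
= 1 + 17/(2*45)
= (2*45 + 17) / (2*45)
= 107/90


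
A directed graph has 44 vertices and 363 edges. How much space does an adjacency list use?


Adjacency list: one list head per vertex + one entry per edge
Vertex heads: 44
Edge entries: 363
Total = 44 + 363 = 407


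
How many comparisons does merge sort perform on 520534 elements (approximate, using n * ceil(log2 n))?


Recursion depth: ceil(log2(520534)) = 19
Each recursion level merges n = 520534 elements
Total = 520534 * 19 = 9890146


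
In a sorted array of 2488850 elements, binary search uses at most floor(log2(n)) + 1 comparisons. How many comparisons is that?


Halving sequence: 2488850 -> 1244425 -> 622212 -> 311106 -> 155553 -> 77776 -> 38888 -> 19444 -> 9722 -> 4861 -> 2430 -> 1215 -> 607 -> 303 -> 151 -> 75 -> 37 -> 18 -> 9 -> 4 -> 2 -> 1
Number of halvings = 21
Max comparisons = 21 + 1 = 22


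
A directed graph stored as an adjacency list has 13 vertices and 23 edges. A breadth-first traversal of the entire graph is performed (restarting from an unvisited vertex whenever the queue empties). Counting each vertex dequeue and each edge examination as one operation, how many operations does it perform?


A full BFS traversal dequeues each vertex once and examines each edge once.
Vertex visits: 13
Edge visits: 23
V + E = 13 + 23 = 36


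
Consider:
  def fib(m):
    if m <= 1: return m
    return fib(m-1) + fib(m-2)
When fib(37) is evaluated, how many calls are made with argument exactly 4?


Let N(m) = number of times fib(m) is called while evaluating fib(37).
N(37) = 1 (the initial call).
N(36) = 1 (only fib(37) calls it).
For 1 <= m <= 35: fib(m) is called by fib(m+1) and fib(m+2), so
  N(m) = N(m+1) + N(m+2).
fib(0) is called only by fib(2), so N(0) = N(2).
Walk down from m=37:
  N(37)=1, N(36)=1, N(35)=2, N(34)=3, N(33)=5, N(32)=8, N(31)=13, N(30)=21, N(29)=34, N(28)=55, N(27)=89, N(26)=144, N(25)=233, N(24)=377, N(23)=610, N(22)=987, N(21)=1597, N(20)=2584, N(19)=4181, N(18)=6765, N(17)=10946, N(16)=17711, N(15)=28657, N(14)=46368, N(13)=75025, N(12)=121393, N(11)=196418, N(10)=317811, N(9)=514229, N(8)=832040, N(7)=1346269, N(6)=2178309, N(5)=3524578, N(4)=5702887
N(4) = 5702887


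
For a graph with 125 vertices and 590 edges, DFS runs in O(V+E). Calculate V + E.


A full DFS traversal visits each vertex once and examines each edge once.
V = 125
E = 590
Sum = 125 + 590 = 715


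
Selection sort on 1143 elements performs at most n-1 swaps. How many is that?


Each of the 1142 passes places one element in its final position.
Pass 1: swap minimum into position 0
Pass 2: swap minimum of remaining into position 1
...
Pass 1142: last two elements, one swap
Maximum swaps = 1143 - 1 = 1142


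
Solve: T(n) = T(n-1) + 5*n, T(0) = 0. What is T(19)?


Expanding the recurrence:
T(19) = T(18) + 5*19
       = T(17) + 5*18 + 5*19
       ...
       = T(0) + 5*(1 + 2 + ... + 19)
       = 0 + 5 * 19*20/2
       = 0 + 5 * 190
       = 0 + 950 = 950


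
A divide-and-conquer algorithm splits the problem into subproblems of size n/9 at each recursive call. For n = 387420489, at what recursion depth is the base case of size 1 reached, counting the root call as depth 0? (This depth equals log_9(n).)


At each depth, the problem size is divided by 9:
  Depth 0: problem size = 387420489
  Depth 1: problem size = 43046721
  Depth 2: problem size = 4782969
  Depth 3: problem size = 531441
  Depth 4: problem size = 59049
  Depth 5: problem size = 6561
  Depth 6: problem size = 729
  Depth 7: problem size = 81
  Depth 8: problem size = 9
  Depth 9: problem size = 1 (base case)
The base case is reached at depth log_9(387420489) = 9 (the tree has 10 levels counting depth 0, but the depth asked for is 9).
Recursion depth = 9


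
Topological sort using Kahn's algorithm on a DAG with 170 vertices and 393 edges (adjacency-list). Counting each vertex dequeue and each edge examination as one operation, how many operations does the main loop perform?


Kahn's algorithm:
  1. Compute in-degrees: O(V + E)
  2. Process queue: each vertex dequeued once (O(V))
     each edge examined once (O(E))
Total = V + E = 170 + 393 = 563


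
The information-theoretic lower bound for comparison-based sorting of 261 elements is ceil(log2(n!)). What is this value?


A binary decision tree of height h has at most 2^h leaves and needs at least n! of them, so h >= ceil(log2(n!)).
261! is far too large to multiply out, so use Stirling's series:
  ln(n!) ~ n ln n - n + (1/2) ln(2 pi n) + 1/(12n)  (error below 1/(360 n^3), negligible here)
  ln(261) = 5.5645204
  n ln n = 261 * 5.5645204 = 1452.3398
  (1/2) ln(2 pi * 261) = (1/2) ln(1639.9114) = 3.7012
  1/(12*261) = 0.0003
  ln(261!) ~ 1452.3398 - 261 + 3.7012 + 0.0003 = 1195.0413
Convert to base 2: log2(261!) = 1195.0413 / ln 2 = 1195.0413 / 0.69314718 = 1724.0802
ceil(1724.0802) = 1725


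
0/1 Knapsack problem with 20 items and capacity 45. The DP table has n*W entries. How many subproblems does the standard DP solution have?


The DP table is indexed by (item, capacity).
Rows: 20 items
Columns: 45 capacity values (1 to W)
Total subproblems = 20 * 45 = 900


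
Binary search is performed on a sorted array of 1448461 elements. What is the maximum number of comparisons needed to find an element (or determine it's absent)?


Binary search halves the search space each comparison:
  Step 1: search space = 1448461 -> 724230
  Step 2: search space = 724230 -> 362115
  Step 3: search space = 362115 -> 181057
  Step 4: search space = 181057 -> 90528
  Step 5: search space = 90528 -> 45264
  Step 6: search space = 45264 -> 22632
  Step 7: search space = 22632 -> 11316
  Step 8: search space = 11316 -> 5658
  Step 9: search space = 5658 -> 2829
  Step 10: search space = 2829 -> 1414
  Step 11: search space = 1414 -> 707
  Step 12: search space = 707 -> 353
  Step 13: search space = 353 -> 176
  Step 14: search space = 176 -> 88
  Step 15: search space = 88 -> 44
  Step 16: search space = 44 -> 22
  Step 17: search space = 22 -> 11
  Step 18: search space = 11 -> 5
  Step 19: search space = 5 -> 2
  Step 20: search space = 2 -> 1
  Step 21: search space = 1 (final check)
Maximum comparisons = floor(log2(1448461)) + 1 = 20 + 1 = 21


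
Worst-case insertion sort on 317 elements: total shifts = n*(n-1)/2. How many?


Sum of shifts = 1 + 2 + 3 + ... + 316
= 317 * 316 / 2
= 100172 / 2
= 50086


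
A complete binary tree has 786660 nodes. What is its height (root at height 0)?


In a complete binary tree, level k holds nodes 2^k .. 2^(k+1)-1 (1-indexed).
Height = floor(log2(n)) = floor(log2(786660)) = 19
Check: 2^19 = 524288 <= 786660 < 1048576 = 2^20


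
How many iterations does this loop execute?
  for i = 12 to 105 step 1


The loop variable i takes values starting at 12 and increments by 1 each iteration.
Sequence: i = 12, 13, 14, 15, 16, 17, 18, 19, 20, ...
The upper bound 105 is inclusive, so the count is floor((last - first) / step) + 1:
floor((105 - 12) / 1) + 1 = floor(93/1) + 1 = 93 + 1 = 94


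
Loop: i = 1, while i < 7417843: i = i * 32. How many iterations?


i multiplies by 32 each step:
i = 1 -> 32 -> 1024 -> 32768 -> 1048576 -> 33554432 (stop)
Iterations = ceil(log_32(7417843)) = 5


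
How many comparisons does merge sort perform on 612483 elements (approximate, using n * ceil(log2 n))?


Recursion depth: ceil(log2(612483)) = 20
Each recursion level merges n = 612483 elements
Total = 612483 * 20 = 12249660


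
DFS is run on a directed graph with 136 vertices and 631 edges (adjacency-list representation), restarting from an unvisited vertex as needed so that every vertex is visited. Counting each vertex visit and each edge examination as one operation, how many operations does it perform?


A full DFS traversal processes each vertex exactly once (push/pop on stack).
Each directed edge is examined once.
V = 136, E = 631
V + E = 767


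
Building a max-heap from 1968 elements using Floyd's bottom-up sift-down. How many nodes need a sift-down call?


In a heap of 1968 elements (0-indexed array):
  Last element index: 1967
  Parent of last element: floor((1967 - 1) / 2) = 983
  Internal nodes: indices 0 to 983
  Count = floor(1968/2) = 984


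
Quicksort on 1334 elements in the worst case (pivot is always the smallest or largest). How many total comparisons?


In the worst case, each partition step picks the worst pivot:
  Partition 1: 1333 comparisons (n-1 elements to compare)
  Partition 2: 1332 comparisons
  Partition 3: 1331 comparisons
  Partition 4: 1330 comparisons
  Partition 5: 1329 comparisons
  ...
  Last partition: 0 comparisons
Total = (n-1) + (n-2) + ... + 1 + 0 = n*(n-1)/2
= 1334*1333/2 = 889111


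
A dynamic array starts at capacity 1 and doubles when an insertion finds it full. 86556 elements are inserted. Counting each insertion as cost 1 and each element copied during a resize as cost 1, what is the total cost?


n = 86556
Insertion costs: 86556
Resizes copy 1, 2, 4, ... up to the largest power of 2 that is <= n-1 = 86555, i.e. 65536.
Copy costs = 1 + 2 + 4 + 8 + 16 + 32 + 64 + 128 + 256 + 512 + 1024 + 2048 + 4096 + 8192 + 16384 + 32768 + 65536 = 131071
Total = 86556 + 131071 = 217627


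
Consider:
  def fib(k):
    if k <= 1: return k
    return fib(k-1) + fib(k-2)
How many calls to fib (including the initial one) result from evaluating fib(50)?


Let C(m) = total calls to evaluate fib(m). Then C(0)=C(1)=1, and
C(m) = 1 + C(m-1) + C(m-2) for m >= 2.
Build the table (each entry = 1 + previous two):
  C(0) = 1
  C(1) = 1
  C(2) = 1 + 1 + 1 = 3
  C(3) = 1 + 3 + 1 = 5
  C(4) = 1 + 5 + 3 = 9
  C(5) = 1 + 9 + 5 = 15
  C(6) = 1 + 15 + 9 = 25
  C(7) = 1 + 25 + 15 = 41
  C(8) = 1 + 41 + 25 = 67
  C(9) = 1 + 67 + 41 = 109
  C(10) = 1 + 109 + 67 = 177
  C(11) = 1 + 177 + 109 = 287
  C(12) = 1 + 287 + 177 = 465
  C(13) = 1 + 465 + 287 = 753
  C(14) = 1 + 753 + 465 = 1219
  C(15) = 1 + 1219 + 753 = 1973
  C(16) = 1 + 1973 + 1219 = 3193
  C(17) = 1 + 3193 + 1973 = 5167
  C(18) = 1 + 5167 + 3193 = 8361
  C(19) = 1 + 8361 + 5167 = 13529
  C(20) = 1 + 13529 + 8361 = 21891
  C(21) = 1 + 21891 + 13529 = 35421
  C(22) = 1 + 35421 + 21891 = 57313
  C(23) = 1 + 57313 + 35421 = 92735
  C(24) = 1 + 92735 + 57313 = 150049
  C(25) = 1 + 150049 + 92735 = 242785
  C(26) = 1 + 242785 + 150049 = 392835
  C(27) = 1 + 392835 + 242785 = 635621
  C(28) = 1 + 635621 + 392835 = 1028457
  C(29) = 1 + 1028457 + 635621 = 1664079
  C(30) = 1 + 1664079 + 1028457 = 2692537
  C(31) = 1 + 2692537 + 1664079 = 4356617
  C(32) = 1 + 4356617 + 2692537 = 7049155
  C(33) = 1 + 7049155 + 4356617 = 11405773
  C(34) = 1 + 11405773 + 7049155 = 18454929
  C(35) = 1 + 18454929 + 11405773 = 29860703
  C(36) = 1 + 29860703 + 18454929 = 48315633
  C(37) = 1 + 48315633 + 29860703 = 78176337
  C(38) = 1 + 78176337 + 48315633 = 126491971
  C(39) = 1 + 126491971 + 78176337 = 204668309
  C(40) = 1 + 204668309 + 126491971 = 331160281
  C(41) = 1 + 331160281 + 204668309 = 535828591
  C(42) = 1 + 535828591 + 331160281 = 866988873
  C(43) = 1 + 866988873 + 535828591 = 1402817465
  C(44) = 1 + 1402817465 + 866988873 = 2269806339
  C(45) = 1 + 2269806339 + 1402817465 = 3672623805
  C(46) = 1 + 3672623805 + 2269806339 = 5942430145
  C(47) = 1 + 5942430145 + 3672623805 = 9615053951
  C(48) = 1 + 9615053951 + 5942430145 = 15557484097
  C(49) = 1 + 15557484097 + 9615053951 = 25172538049
  C(50) = 1 + 25172538049 + 15557484097 = 40730022147
Total calls for fib(50) = 40730022147


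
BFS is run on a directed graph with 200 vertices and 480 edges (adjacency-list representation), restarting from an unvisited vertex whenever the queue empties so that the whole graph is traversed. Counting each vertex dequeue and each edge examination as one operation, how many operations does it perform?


A full BFS traversal dequeues each vertex exactly once and examines each directed edge exactly once.
V = 200 (vertex processing cost)
E = 480 (edge examination cost)
Total operations proportional to V + E = 200 + 480 = 680


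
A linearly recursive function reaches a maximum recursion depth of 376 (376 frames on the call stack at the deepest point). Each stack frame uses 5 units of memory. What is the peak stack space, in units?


Maximum recursion depth = 376 frames
Memory per frame = 5 units
Total stack space = depth * frame_size
= 376 * 5 = 1880


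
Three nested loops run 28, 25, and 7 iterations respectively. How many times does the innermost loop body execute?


Loop 1 (outermost): 28 iterations
Loop 2 (middle): 25 iterations per outer
Loop 3 (innermost): 7 iterations per middle
Total = 28 * 25 * 7 = 4900


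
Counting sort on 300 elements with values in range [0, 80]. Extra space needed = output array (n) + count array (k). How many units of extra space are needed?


Output array size: 300 (to store sorted result)
Count array size: 81 (one slot per possible value, range 0 to 80)
Total extra space = 300 + 81 = 381


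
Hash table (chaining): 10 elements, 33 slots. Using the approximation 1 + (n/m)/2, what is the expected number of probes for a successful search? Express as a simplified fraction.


Computing expected probes:
alpha = 10/33
= 1 + alpha/2
= 1 + 10/(2*33)
= (2*33 + 10) / (2*33)
= 76/66 = 38/33


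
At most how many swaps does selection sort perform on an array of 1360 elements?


Each of the 1359 passes places one element in its final position.
Pass 1: swap minimum into position 0
Pass 2: swap minimum of remaining into position 1
...
Pass 1359: last two elements, one swap
Maximum swaps = 1360 - 1 = 1359


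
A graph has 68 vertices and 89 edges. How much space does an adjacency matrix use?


Adjacency matrix: V x V grid of entries
Space = V^2 = 68^2 = 68 * 68 = 4624


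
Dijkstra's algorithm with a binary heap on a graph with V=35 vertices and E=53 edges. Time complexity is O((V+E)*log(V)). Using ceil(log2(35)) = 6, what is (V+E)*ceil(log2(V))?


Dijkstra with a binary heap: each vertex is extracted once, each edge may relax once.
Each heap operation costs O(log V).
V + E = 35 + 53 = 88
ceil(log2(35)) = 6 (since 2^5 = 32 < 35 <= 64 = 2^6)
Total heap work = (V+E) * ceil(log2(V)) = 88 * 6 = 528


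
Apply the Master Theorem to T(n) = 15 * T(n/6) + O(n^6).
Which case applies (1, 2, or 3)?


The Master Theorem: T(n) = a*T(n/b) + O(n^c)
  a = 15, b = 6, c = 6
log_b(a) = log_6(15) ~ 1.511
Compare b^c with a: 6^6 = 46656 > 15, so c > log_b(a).
Since c > log_b(a), Case 3 applies.
T(n) = O(n^6)
Master Theorem case = 3


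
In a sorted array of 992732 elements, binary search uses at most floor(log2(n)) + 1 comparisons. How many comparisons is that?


Halving sequence: 992732 -> 496366 -> 248183 -> 124091 -> 62045 -> 31022 -> 15511 -> 7755 -> 3877 -> 1938 -> 969 -> 484 -> 242 -> 121 -> 60 -> 30 -> 15 -> 7 -> 3 -> 1
Number of halvings = 19
Max comparisons = 19 + 1 = 20


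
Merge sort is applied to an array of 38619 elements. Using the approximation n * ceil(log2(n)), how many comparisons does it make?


Merge sort divides the array into halves recursively.
Number of levels = ceil(log2(38619)) = 16
At each level, approximately n = 38619 comparisons are needed for merging.
Total comparisons ~ n * ceil(log2(n)) = 38619 * 16 = 617904


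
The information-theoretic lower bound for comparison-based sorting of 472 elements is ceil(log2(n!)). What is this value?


A binary decision tree of height h has at most 2^h leaves and needs at least n! of them, so h >= ceil(log2(n!)).
472! is far too large to multiply out, so use Stirling's series:
  ln(n!) ~ n ln n - n + (1/2) ln(2 pi n) + 1/(12n)  (error below 1/(360 n^3), negligible here)
  ln(472) = 6.1569790
  n ln n = 472 * 6.1569790 = 2906.0941
  (1/2) ln(2 pi * 472) = (1/2) ln(2965.6635) = 3.9974
  1/(12*472) = 0.0002
  ln(472!) ~ 2906.0941 - 472 + 3.9974 + 0.0002 = 2438.0917
Convert to base 2: log2(472!) = 2438.0917 / ln 2 = 2438.0917 / 0.69314718 = 3517.4228
ceil(3517.4228) = 3518


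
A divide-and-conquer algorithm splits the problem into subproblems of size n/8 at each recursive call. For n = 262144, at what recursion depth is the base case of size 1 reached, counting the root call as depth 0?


At each depth, the problem size is divided by 8:
  Depth 0: problem size = 262144
  Depth 1: problem size = 32768
  Depth 2: problem size = 4096
  Depth 3: problem size = 512
  Depth 4: problem size = 64
  Depth 5: problem size = 8
  Depth 6: problem size = 1 (base case)
The base case is reached at depth log_8(262144) = 6 (the tree has 7 levels counting depth 0, but the depth asked for is 6).
Recursion depth = 6


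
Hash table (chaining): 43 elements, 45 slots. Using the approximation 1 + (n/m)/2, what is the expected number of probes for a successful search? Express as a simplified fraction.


Computing expected probes:
alpha = 43/45
= 1 + alpha/2
= 1 + 43/(2*45)
= (2*45 + 43) / (2*45)
= 133/90


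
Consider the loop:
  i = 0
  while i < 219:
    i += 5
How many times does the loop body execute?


Starting at i = 0, each iteration adds 5.
Iterations until i >= 219:
  Iteration 1: i = 0 -> i = 5
  Iteration 2: i = 5 -> i = 10
  Iteration 3: i = 10 -> i = 15
  Iteration 4: i = 15 -> i = 20
  Iteration 5: i = 20 -> i = 25
  Iteration 6: i = 25 -> i = 30
  Iteration 7: i = 30 -> i = 35
  Iteration 8: i = 35 -> i = 40
  ... continuing ...
Total iterations = ceil(219/5) = 44


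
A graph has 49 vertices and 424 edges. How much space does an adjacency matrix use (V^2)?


Adjacency matrix: V x V grid of entries
Space = V^2 = 49^2 = 49 * 49 = 2401


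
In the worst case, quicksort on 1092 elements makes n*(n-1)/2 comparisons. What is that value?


Sum of comparisons per partition:
1091 + 1090 + ... + 1 + 0
= 1092 * (1092 - 1) / 2
= 1092 * 1091 / 2
= 595686


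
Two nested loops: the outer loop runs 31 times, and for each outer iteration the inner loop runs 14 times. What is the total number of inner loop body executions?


Outer loop: 31 iterations
Inner loop: 14 iterations per outer iteration
Total = 31 * 14 = 434


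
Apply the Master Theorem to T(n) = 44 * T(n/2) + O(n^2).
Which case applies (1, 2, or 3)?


The Master Theorem: T(n) = a*T(n/b) + O(n^c)
  a = 44, b = 2, c = 2
log_b(a) = log_2(44) ~ 5.459
Compare b^c with a: 2^2 = 4 < 44, so c < log_b(a).
Since c < log_b(a), Case 1 applies.
T(n) = O(n^(log_2 44)) ~ O(n^5.459)
Master Theorem case = 1


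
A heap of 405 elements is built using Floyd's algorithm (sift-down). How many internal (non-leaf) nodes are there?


Leaf nodes occupy roughly half the array.
Sift-down is called for each internal node, starting from the last one.
Internal nodes = floor(n/2) = floor(405/2) = 202


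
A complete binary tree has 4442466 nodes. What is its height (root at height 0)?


In a complete binary tree, level k holds nodes 2^k .. 2^(k+1)-1 (1-indexed).
Height = floor(log2(n)) = floor(log2(4442466)) = 22
Check: 2^22 = 4194304 <= 4442466 < 8388608 = 2^23


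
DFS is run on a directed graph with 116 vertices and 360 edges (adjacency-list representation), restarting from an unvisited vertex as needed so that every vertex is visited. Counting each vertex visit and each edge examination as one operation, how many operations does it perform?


A full DFS traversal processes each vertex exactly once (push/pop on stack).
Each directed edge is examined once.
V = 116, E = 360
V + E = 476
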